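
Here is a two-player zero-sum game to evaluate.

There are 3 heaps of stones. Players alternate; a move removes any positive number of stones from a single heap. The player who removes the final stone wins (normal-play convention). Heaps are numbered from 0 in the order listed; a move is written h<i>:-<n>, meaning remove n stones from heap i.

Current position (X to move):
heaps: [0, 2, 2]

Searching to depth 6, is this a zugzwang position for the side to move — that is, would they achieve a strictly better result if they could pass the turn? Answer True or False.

ply 1, X at (0,2,2) | h1:-1=-1→(0,1,2)*; h1:-2=-1→(0,0,2); h2:-1=-1→(0,2,1); h2:-2=-1→(0,2,0)
ply 2, O at (0,1,2) | h1:-1=-1→(0,0,2); h2:-1=+1→(0,1,1)*; h2:-2=-1→(0,1,0)
ply 3, X at (0,1,1) | h1:-1=-1→(0,0,1)*; h2:-1=-1→(0,1,0)
ply 4, O at (0,0,1) | h2:-1=+1→(0,0,0)*
ply 5: (0,0,0) is terminal -1 (X); from (0,2,2) depth 6
pass branch (O moves first from the same position):
  | ply 1, O at (0,2,2) | h1:-1=-1→(0,1,2)*; h1:-2=-1→(0,0,2); h2:-1=-1→(0,2,1); h2:-2=-1→(0,2,0)
  | ply 2, X at (0,1,2) | h1:-1=-1→(0,0,2); h2:-1=+1→(0,1,1)*; h2:-2=-1→(0,1,0)
  | ply 3, O at (0,1,1) | h1:-1=-1→(0,0,1)*; h2:-1=-1→(0,1,0)
  | ply 4, X at (0,0,1) | h2:-1=+1→(0,0,0)*
  | ply 5: (0,0,0) is terminal -1 (O); from (0,2,2) depth 6
X moving scores -1; X passing scores +1

zugzwang((0,2,2), X) = True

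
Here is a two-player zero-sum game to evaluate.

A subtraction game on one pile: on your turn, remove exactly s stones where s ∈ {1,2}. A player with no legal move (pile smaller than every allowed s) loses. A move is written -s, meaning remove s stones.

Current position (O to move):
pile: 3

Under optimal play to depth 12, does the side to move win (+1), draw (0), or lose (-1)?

ply 1, O at 3 | -1=-1→2*; -2=-1→1
ply 2, X at 2 | -1=-1→1; -2=+1→0*
ply 3: 0 is terminal -1 (O); from 3 depth 12

value(3, O) = -1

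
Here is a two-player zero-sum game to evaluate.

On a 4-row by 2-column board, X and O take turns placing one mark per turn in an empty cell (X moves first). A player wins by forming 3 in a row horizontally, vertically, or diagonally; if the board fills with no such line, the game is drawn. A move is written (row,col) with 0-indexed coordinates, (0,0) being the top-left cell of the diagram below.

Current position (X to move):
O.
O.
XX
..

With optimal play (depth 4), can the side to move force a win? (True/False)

p1 X@[O./O./XX/..]: (0,1)[OX/O./XX/..]+0 (1,1)[O./OX/XX/..]+1* (3,0)[O./O./XX/X.]+0 (3,1)[O./O./XX/.X]+0
p2 O@[O./OX/XX/..]: (0,1)[OO/OX/XX/..]-1* (3,0)[O./OX/XX/O.]-1 (3,1)[O./OX/XX/.O]-1
p3 X@[OO/OX/XX/..]: (3,0)[OO/OX/XX/X.]+0 (3,1)[OO/OX/XX/.X]+1*
p4 O@[OO/OX/XX/.X] terminal -1; root [O./O./XX/..] d4

X winning at [O./O./XX/..]: True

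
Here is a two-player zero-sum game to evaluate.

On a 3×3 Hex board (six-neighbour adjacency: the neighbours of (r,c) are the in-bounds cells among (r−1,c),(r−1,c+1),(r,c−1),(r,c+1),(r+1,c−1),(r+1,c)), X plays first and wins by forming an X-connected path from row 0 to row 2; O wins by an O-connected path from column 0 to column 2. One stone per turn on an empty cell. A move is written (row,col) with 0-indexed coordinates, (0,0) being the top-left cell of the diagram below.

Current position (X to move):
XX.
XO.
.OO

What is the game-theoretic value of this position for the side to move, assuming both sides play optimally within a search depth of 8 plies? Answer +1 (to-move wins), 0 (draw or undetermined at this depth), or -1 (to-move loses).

ply 1, X at XX./XO./.OO | (0,2)=-1→XXX/XO./.OO; (1,2)=-1→XX./XOX/.OO; (2,0)=+1→XX./XO./XOO*
ply 2: XX./XO./XOO is terminal -1 (O); from XX./XO./.OO depth 8

value(XX./XO./.OO, X) = +1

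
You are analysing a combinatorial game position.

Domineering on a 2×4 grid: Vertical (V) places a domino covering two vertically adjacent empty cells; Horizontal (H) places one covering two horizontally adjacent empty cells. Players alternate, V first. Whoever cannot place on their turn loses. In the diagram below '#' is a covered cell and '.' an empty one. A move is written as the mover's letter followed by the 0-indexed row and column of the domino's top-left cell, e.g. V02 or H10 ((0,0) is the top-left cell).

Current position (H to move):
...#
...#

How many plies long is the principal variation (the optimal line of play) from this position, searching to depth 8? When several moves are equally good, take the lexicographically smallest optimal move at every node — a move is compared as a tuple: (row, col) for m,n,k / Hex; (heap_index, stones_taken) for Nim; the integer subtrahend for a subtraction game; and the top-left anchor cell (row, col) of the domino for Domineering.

PV length from [...#/...#]: 3 plies

[...#/...#] H move#1: H00:+1/##.#/...#*, H01:+1/.###/...#, H10:+1/...#/##.#, H11:+1/...#/.###
[##.#/...#] V move#2: V02:-1/####/..##*
[####/..##] H move#3: H10:+1/####/####*
[####/####] end (terminal -1, V#4); searched ...#/...# to 8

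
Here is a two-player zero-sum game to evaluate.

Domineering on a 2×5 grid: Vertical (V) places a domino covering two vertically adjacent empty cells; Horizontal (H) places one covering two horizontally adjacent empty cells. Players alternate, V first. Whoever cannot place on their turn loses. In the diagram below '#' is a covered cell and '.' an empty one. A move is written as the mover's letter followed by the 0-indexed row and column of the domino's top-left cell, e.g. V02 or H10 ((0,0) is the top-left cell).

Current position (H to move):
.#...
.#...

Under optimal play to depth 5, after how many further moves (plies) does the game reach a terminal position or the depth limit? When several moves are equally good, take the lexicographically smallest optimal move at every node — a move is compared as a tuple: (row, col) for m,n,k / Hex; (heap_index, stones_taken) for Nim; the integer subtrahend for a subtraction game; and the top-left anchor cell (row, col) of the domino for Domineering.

PV length from [.#.../.#...]: 4 plies

ply 1, H at .#.../.#... | H02=-1→.###./.#...*; H03=-1→.#.##/.#...; H12=-1→.#.../.###.; H13=-1→.#.../.#.##
ply 2, V at .###./.#... | V00=-1→####./##...; V04=+1→.####/.#..#*
ply 3, H at .####/.#..# | H12=-1→.####/.####*
ply 4, V at .####/.#### | V00=+1→#####/#####*
ply 5: #####/##### is terminal -1 (H); from .#.../.#... depth 5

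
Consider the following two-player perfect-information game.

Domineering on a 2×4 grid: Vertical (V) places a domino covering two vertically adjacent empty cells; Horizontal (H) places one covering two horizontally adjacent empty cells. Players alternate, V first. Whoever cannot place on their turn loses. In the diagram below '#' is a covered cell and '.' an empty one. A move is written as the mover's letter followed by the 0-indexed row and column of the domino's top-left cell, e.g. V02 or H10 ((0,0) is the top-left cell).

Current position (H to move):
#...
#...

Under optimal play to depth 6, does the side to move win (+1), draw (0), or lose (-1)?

value(#.../#..., H) = +1

ply 1, H at #.../#... | H01=+1→###./#...*; H02=+1→#.##/#...; H11=+1→#.../###.; H12=+1→#.../#.##
ply 2, V at ###./#... | V03=-1→####/#..#*
ply 3, H at ####/#..# | H11=+1→####/####*
ply 4: ####/#### is terminal -1 (V); from #.../#... depth 6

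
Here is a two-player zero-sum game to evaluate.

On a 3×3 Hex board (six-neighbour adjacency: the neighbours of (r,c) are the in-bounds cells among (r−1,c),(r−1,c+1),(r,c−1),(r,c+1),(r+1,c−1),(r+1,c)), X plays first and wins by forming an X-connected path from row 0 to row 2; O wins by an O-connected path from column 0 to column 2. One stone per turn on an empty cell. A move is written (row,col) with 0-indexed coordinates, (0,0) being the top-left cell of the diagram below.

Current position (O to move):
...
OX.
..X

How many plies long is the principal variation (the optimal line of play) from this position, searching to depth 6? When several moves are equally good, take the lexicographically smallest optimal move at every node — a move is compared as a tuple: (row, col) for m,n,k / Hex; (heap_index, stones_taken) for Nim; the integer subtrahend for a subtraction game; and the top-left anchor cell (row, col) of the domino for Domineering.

PV length from [.../OX./..X]: 4 plies

[.../OX./..X] O move#1: (0,0):-1/O../OX./..X*, (0,1):-1/.O./OX./..X, (0,2):-1/..O/OX./..X, (1,2):-1/.../OXO/..X, (2,0):-1/.../OX./O.X, (2,1):-1/.../OX./.OX
[O../OX./..X] X move#2: (0,1):+1/OX./OX./..X*, (0,2):+1/O.X/OX./..X, (1,2):+1/O../OXX/..X, (2,0):+1/O../OX./X.X, (2,1):+1/O../OX./.XX
[OX./OX./..X] O move#3: (0,2):-1/OXO/OX./..X*, (1,2):-1/OX./OXO/..X, (2,0):-1/OX./OX./O.X, (2,1):-1/OX./OX./.OX
[OXO/OX./..X] X move#4: (1,2):+1/OXO/OXX/..X*, (2,0):+1/OXO/OX./X.X, (2,1):+1/OXO/OX./.XX
[OXO/OXX/..X] end (terminal -1, O#5); searched .../OX./..X to 6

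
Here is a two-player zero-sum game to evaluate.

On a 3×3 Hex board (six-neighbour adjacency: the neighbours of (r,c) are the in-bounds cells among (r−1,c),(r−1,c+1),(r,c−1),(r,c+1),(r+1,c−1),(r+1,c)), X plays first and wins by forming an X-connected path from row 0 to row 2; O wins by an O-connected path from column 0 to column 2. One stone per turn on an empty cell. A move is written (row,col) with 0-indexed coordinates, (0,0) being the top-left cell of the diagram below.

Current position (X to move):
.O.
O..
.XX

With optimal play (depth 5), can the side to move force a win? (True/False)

p1 X@[.O./O../.XX]: (0,0)[XO./O../.XX]-1 (0,2)[.OX/O../.XX]+1* (1,1)[.O./OX./.XX]-1 (1,2)[.O./O.X/.XX]-1 (2,0)[.O./O../XXX]-1
p2 O@[.OX/O../.XX]: (0,0)[OOX/O../.XX]-1* (1,1)[.OX/OO./.XX]-1 (1,2)[.OX/O.O/.XX]-1 (2,0)[.OX/O../OXX]-1
p3 X@[OOX/O../.XX]: (1,1)[OOX/OX./.XX]+1* (1,2)[OOX/O.X/.XX]+1 (2,0)[OOX/O../XXX]+1
p4 O@[OOX/OX./.XX] terminal -1; root [.O./O../.XX] d5

X winning at [.O./O../.XX]: True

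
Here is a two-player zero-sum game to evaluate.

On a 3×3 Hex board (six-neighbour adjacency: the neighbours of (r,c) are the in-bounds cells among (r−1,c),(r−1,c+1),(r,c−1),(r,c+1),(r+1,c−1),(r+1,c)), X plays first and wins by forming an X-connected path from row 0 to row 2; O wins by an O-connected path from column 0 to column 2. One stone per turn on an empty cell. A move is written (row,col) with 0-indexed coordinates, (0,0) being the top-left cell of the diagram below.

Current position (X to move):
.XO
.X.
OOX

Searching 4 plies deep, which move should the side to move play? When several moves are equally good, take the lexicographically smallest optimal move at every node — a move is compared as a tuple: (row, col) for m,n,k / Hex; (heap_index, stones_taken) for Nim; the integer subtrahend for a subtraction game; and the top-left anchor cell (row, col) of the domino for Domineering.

X's best at [.XO/.X./OOX]: (1,2)

[.XO/.X./OOX] X move#1: (0,0):-1/XXO/.X./OOX, (1,0):-1/.XO/XX./OOX, (1,2):+1/.XO/.XX/OOX*
[.XO/.XX/OOX] end (terminal -1, O#2); searched .XO/.X./OOX to 4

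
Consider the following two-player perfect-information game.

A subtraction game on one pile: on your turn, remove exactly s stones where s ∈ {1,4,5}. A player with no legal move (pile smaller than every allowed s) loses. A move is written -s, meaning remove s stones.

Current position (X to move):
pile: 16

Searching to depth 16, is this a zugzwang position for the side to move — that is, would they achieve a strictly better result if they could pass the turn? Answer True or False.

zugzwang(16, X) = True

ply 1, X at 16 | -1=-1→15*; -4=-1→12; -5=-1→11
ply 2, O at 15 | -1=-1→14; -4=-1→11; -5=+1→10*
ply 3, X at 10 | -1=-1→9*; -4=-1→6; -5=-1→5
ply 4, O at 9 | -1=+1→8*; -4=-1→5; -5=-1→4
ply 5, X at 8 | -1=-1→7*; -4=-1→4; -5=-1→3
ply 6, O at 7 | -1=-1→6; -4=-1→3; -5=+1→2*
ply 7, X at 2 | -1=-1→1*
ply 8, O at 1 | -1=+1→0*
ply 9: 0 is terminal -1 (X); from 16 depth 16
if X skipped the turn, O would face:
~ ply 1, O at 16 | -1=-1→15*; -4=-1→12; -5=-1→11
~ ply 2, X at 15 | -1=-1→14; -4=-1→11; -5=+1→10*
~ ply 3, O at 10 | -1=-1→9*; -4=-1→6; -5=-1→5
~ ply 4, X at 9 | -1=+1→8*; -4=-1→5; -5=-1→4
~ ply 5, O at 8 | -1=-1→7*; -4=-1→4; -5=-1→3
~ ply 6, X at 7 | -1=-1→6; -4=-1→3; -5=+1→2*
~ ply 7, O at 2 | -1=-1→1*
~ ply 8, X at 1 | -1=+1→0*
~ ply 9: 0 is terminal -1 (O); from 16 depth 16
compare (X): move=-1 vs pass=+1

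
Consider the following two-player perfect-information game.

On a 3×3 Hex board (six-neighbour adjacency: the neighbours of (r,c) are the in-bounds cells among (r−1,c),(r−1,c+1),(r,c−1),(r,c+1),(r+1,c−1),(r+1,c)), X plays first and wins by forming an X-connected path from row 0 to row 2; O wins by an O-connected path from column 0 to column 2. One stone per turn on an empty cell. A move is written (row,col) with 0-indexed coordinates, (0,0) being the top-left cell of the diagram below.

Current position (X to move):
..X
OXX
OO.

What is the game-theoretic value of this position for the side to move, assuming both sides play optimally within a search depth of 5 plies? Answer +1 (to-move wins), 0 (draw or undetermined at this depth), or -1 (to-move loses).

ply 1, X at ..X/OXX/OO. | (0,0)=-1→X.X/OXX/OO.; (0,1)=-1→.XX/OXX/OO.; (2,2)=+1→..X/OXX/OOX*
ply 2: ..X/OXX/OOX is terminal -1 (O); from ..X/OXX/OO. depth 5

value(..X/OXX/OO., X) = +1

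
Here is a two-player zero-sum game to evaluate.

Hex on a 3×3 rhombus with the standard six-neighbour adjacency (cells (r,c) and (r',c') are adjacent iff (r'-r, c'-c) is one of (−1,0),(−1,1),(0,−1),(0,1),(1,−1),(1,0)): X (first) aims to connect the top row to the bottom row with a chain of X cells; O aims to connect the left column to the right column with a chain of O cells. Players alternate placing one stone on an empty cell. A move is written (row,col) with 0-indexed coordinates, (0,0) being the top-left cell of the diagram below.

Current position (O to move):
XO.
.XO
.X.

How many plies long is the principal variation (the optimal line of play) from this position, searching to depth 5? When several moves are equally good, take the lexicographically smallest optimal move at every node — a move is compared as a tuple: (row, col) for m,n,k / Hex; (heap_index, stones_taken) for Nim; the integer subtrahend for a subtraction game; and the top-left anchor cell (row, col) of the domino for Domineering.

PV length from [XO./.XO/.X.]: 2 plies

[XO./.XO/.X.] O move#1: (0,2):-1/XOO/.XO/.X.*, (1,0):-1/XO./OXO/.X., (2,0):-1/XO./.XO/OX., (2,2):-1/XO./.XO/.XO
[XOO/.XO/.X.] X move#2: (1,0):+1/XOO/XXO/.X.*, (2,0):-1/XOO/.XO/XX., (2,2):-1/XOO/.XO/.XX
[XOO/XXO/.X.] end (terminal -1, O#3); searched XO./.XO/.X. to 5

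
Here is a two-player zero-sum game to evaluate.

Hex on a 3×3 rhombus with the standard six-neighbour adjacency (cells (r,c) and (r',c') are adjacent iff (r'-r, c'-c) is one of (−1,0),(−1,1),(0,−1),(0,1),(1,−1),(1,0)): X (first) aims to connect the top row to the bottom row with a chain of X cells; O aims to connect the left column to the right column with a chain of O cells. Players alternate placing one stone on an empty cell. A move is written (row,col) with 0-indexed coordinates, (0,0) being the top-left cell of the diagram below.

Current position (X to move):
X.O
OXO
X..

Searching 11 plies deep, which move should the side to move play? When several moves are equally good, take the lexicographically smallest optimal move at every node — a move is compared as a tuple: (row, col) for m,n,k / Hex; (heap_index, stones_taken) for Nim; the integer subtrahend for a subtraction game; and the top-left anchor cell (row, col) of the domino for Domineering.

ply 1, X at X.O/OXO/X.. | (0,1)=+1→XXO/OXO/X..*; (2,1)=-1→X.O/OXO/XX.; (2,2)=-1→X.O/OXO/X.X
ply 2: XXO/OXO/X.. is terminal -1 (O); from X.O/OXO/X.. depth 11

X's best at [X.O/OXO/X..]: (0,1)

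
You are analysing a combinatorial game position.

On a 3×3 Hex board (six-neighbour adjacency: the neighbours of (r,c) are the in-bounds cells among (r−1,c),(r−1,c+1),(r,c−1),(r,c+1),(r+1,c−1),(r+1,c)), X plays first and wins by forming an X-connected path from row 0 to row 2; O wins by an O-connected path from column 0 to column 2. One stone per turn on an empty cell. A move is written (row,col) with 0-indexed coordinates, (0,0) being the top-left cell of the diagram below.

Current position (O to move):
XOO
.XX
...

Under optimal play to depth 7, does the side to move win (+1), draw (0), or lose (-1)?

value(XOO/.XX/..., O) = +1

ply 1, O at XOO/.XX/... | (1,0)=+1→XOO/OXX/...*; (2,0)=-1→XOO/.XX/O..; (2,1)=-1→XOO/.XX/.O.; (2,2)=-1→XOO/.XX/..O
ply 2: XOO/OXX/... is terminal -1 (X); from XOO/.XX/... depth 7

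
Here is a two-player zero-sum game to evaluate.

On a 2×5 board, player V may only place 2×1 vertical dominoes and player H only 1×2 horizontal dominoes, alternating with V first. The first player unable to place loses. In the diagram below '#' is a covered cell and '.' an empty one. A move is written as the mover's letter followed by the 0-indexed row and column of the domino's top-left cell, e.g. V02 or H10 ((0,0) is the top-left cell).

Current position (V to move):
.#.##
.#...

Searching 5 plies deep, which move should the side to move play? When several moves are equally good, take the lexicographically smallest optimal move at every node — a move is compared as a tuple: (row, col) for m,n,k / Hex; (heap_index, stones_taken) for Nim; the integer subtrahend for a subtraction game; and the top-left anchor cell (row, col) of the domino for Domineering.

V's best at [.#.##/.#...]: V02

p1 V@[.#.##/.#...]: V00[##.##/##...]-1 V02[.####/.##..]+1*
p2 H@[.####/.##..]: H13[.####/.####]-1*
p3 V@[.####/.####]: V00[#####/#####]+1*
p4 H@[#####/#####] terminal -1; root [.#.##/.#...] d5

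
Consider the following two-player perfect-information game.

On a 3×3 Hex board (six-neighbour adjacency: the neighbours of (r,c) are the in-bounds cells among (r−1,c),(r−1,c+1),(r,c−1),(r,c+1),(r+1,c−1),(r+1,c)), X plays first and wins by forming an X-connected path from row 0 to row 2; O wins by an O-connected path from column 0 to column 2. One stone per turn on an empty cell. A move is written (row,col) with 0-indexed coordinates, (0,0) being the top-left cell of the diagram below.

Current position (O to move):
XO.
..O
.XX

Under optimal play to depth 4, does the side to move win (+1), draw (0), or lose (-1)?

p1 O@[XO./..O/.XX]: (0,2)[XOO/..O/.XX]-1 (1,0)[XO./O.O/.XX]+1* (1,1)[XO./.OO/.XX]+1 (2,0)[XO./..O/OXX]-1
p2 X@[XO./O.O/.XX]: (0,2)[XOX/O.O/.XX]-1* (1,1)[XO./OXO/.XX]-1 (2,0)[XO./O.O/XXX]-1
p3 O@[XOX/O.O/.XX]: (1,1)[XOX/OOO/.XX]+1* (2,0)[XOX/O.O/OXX]-1
p4 X@[XOX/OOO/.XX] terminal -1; root [XO./..O/.XX] d4

value(XO./..O/.XX, O) = +1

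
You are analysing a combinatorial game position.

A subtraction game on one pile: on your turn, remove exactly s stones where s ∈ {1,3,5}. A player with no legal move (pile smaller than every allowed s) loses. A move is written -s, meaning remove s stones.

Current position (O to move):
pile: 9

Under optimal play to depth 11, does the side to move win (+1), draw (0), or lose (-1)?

value(9, O) = +1

p1 O@[9]: -1[8]+1* -3[6]+1 -5[4]+1
p2 X@[8]: -1[7]-1* -3[5]-1 -5[3]-1
p3 O@[7]: -1[6]+1* -3[4]+1 -5[2]+1
p4 X@[6]: -1[5]-1* -3[3]-1 -5[1]-1
p5 O@[5]: -1[4]+1* -3[2]+1 -5[0]+1
p6 X@[4]: -1[3]-1* -3[1]-1
p7 O@[3]: -1[2]+1* -3[0]+1
p8 X@[2]: -1[1]-1*
p9 O@[1]: -1[0]+1*
p10 X@[0] terminal -1; root [9] d11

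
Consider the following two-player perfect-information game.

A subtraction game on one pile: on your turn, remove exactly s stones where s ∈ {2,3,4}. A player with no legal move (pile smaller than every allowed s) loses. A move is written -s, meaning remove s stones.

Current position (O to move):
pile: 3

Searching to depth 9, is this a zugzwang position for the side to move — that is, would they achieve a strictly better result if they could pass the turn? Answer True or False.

ply 1, O at 3 | -2=+1→1*; -3=+1→0
ply 2: 1 is terminal -1 (X); from 3 depth 9
pass branch (X moves first from the same position):
  | ply 1, X at 3 | -2=+1→1*; -3=+1→0
  | ply 2: 1 is terminal -1 (O); from 3 depth 9
O moving scores +1; O passing scores -1

zugzwang(3, O) = False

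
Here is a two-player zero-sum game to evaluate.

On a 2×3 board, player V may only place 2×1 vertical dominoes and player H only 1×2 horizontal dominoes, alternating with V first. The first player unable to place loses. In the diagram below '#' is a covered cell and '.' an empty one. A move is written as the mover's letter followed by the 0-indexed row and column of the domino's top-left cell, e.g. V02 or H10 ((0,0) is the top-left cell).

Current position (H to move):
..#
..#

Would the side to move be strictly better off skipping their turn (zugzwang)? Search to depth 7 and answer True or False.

zugzwang(..#/..#, H) = False

[..#/..#] H move#1: H00:+1/###/..#*, H10:+1/..#/###
[###/..#] end (terminal -1, V#2); searched ..#/..# to 7
suppose H passes — search the same position with V to move:
pass> [..#/..#] V move#1: V00:+1/#.#/#.#*, V01:+1/.##/.##
pass> [#.#/#.#] end (terminal -1, H#2); searched ..#/..# to 7
for H: play +1, pass -1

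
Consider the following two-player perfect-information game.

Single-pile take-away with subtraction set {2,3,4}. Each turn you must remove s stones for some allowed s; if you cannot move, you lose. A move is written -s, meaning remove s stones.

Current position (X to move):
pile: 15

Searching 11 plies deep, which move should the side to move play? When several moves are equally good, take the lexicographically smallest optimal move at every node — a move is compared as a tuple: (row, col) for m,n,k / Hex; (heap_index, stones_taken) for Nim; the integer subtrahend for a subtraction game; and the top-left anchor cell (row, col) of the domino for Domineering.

X's best at [15]: -2

p1 X@[15]: -2[13]+1* -3[12]+1 -4[11]-1
p2 O@[13]: -2[11]-1* -3[10]-1 -4[9]-1
p3 X@[11]: -2[9]-1 -3[8]-1 -4[7]+1*
p4 O@[7]: -2[5]-1* -3[4]-1 -4[3]-1
p5 X@[5]: -2[3]-1 -3[2]-1 -4[1]+1*
p6 O@[1] terminal -1; root [15] d11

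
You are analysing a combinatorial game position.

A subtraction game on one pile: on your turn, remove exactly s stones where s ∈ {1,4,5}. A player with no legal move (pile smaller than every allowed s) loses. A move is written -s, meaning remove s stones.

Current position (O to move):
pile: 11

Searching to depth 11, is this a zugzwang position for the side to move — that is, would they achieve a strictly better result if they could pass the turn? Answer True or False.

zugzwang(11, O) = False

p1 O@[11]: -1[10]+1* -4[7]-1 -5[6]-1
p2 X@[10]: -1[9]-1* -4[6]-1 -5[5]-1
p3 O@[9]: -1[8]+1* -4[5]-1 -5[4]-1
p4 X@[8]: -1[7]-1* -4[4]-1 -5[3]-1
p5 O@[7]: -1[6]-1 -4[3]-1 -5[2]+1*
p6 X@[2]: -1[1]-1*
p7 O@[1]: -1[0]+1*
p8 X@[0] terminal -1; root [11] d11
suppose O passes — search the same position with X to move:
pass> p1 X@[11]: -1[10]+1* -4[7]-1 -5[6]-1
pass> p2 O@[10]: -1[9]-1* -4[6]-1 -5[5]-1
pass> p3 X@[9]: -1[8]+1* -4[5]-1 -5[4]-1
pass> p4 O@[8]: -1[7]-1* -4[4]-1 -5[3]-1
pass> p5 X@[7]: -1[6]-1 -4[3]-1 -5[2]+1*
pass> p6 O@[2]: -1[1]-1*
pass> p7 X@[1]: -1[0]+1*
pass> p8 O@[0] terminal -1; root [11] d11
for O: play +1, pass -1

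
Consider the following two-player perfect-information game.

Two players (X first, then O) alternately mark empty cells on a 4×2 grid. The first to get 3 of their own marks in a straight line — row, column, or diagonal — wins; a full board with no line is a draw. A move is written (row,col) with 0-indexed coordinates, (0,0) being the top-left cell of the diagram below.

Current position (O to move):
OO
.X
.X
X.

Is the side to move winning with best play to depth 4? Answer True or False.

[OO/.X/.X/X.] O move#1: (1,0):-1/OO/OX/.X/X., (2,0):-1/OO/.X/OX/X., (3,1):+0/OO/.X/.X/XO*
[OO/.X/.X/XO] X move#2: (1,0):+0/OO/XX/.X/XO*, (2,0):+0/OO/.X/XX/XO
[OO/XX/.X/XO] O move#3: (2,0):+0/OO/XX/OX/XO*
[OO/XX/OX/XO] end (terminal +0, X#4); searched OO/.X/.X/X. to 4

O winning at [OO/.X/.X/X.]: False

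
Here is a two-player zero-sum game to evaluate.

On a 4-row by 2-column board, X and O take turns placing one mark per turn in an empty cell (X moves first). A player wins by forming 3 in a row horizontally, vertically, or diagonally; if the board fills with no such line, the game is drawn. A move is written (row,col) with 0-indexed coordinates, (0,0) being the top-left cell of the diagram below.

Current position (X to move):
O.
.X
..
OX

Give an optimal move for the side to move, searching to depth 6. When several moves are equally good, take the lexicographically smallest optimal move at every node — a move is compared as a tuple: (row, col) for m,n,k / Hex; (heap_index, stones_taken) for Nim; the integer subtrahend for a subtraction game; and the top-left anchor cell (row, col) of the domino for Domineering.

X's best at [O./.X/../OX]: (2,1)

ply 1, X at O./.X/../OX | (0,1)=+0→OX/.X/../OX; (1,0)=+0→O./XX/../OX; (2,0)=+0→O./.X/X./OX; (2,1)=+1→O./.X/.X/OX*
ply 2: O./.X/.X/OX is terminal -1 (O); from O./.X/../OX depth 6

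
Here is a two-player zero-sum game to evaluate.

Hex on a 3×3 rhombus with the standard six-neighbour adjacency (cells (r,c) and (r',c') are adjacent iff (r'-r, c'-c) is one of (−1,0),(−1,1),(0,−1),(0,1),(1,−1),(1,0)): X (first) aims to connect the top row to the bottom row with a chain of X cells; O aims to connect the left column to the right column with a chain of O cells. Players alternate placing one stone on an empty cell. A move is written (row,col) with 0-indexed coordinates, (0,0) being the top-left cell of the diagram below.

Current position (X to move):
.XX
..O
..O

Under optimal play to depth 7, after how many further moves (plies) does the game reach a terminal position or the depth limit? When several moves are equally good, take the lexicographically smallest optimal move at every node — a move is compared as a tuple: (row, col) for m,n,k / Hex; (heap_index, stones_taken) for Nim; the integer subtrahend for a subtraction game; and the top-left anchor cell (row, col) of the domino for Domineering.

[.XX/..O/..O] X move#1: (0,0):-1/XXX/..O/..O, (1,0):-1/.XX/X.O/..O, (1,1):+1/.XX/.XO/..O*, (2,0):+1/.XX/..O/X.O, (2,1):-1/.XX/..O/.XO
[.XX/.XO/..O] O move#2: (0,0):-1/OXX/.XO/..O*, (1,0):-1/.XX/OXO/..O, (2,0):-1/.XX/.XO/O.O, (2,1):-1/.XX/.XO/.OO
[OXX/.XO/..O] X move#3: (1,0):+1/OXX/XXO/..O*, (2,0):+1/OXX/.XO/X.O, (2,1):+1/OXX/.XO/.XO
[OXX/XXO/..O] O move#4: (2,0):-1/OXX/XXO/O.O*, (2,1):-1/OXX/XXO/.OO
[OXX/XXO/O.O] X move#5: (2,1):+1/OXX/XXO/OXO*
[OXX/XXO/OXO] end (terminal -1, O#6); searched .XX/..O/..O to 7

PV length from [.XX/..O/..O]: 5 plies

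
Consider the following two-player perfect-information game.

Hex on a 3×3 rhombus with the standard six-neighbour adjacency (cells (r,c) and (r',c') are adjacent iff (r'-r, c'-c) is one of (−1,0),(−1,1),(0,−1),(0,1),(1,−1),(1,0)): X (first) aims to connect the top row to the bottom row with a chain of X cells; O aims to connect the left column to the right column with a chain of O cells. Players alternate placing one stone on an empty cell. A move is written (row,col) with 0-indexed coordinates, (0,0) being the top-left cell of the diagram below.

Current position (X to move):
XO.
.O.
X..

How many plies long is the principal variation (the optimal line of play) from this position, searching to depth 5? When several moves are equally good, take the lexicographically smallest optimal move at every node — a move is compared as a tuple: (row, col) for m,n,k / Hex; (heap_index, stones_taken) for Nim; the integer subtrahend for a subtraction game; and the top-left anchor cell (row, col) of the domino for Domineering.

PV length from [XO./.O./X..]: 5 plies

p1 X@[XO./.O./X..]: (0,2)[XOX/.O./X..]+1* (1,0)[XO./XO./X..]+1 (1,2)[XO./.OX/X..]+1 (2,1)[XO./.O./XX.]-1 (2,2)[XO./.O./X.X]-1
p2 O@[XOX/.O./X..]: (1,0)[XOX/OO./X..]-1* (1,2)[XOX/.OO/X..]-1 (2,1)[XOX/.O./XO.]-1 (2,2)[XOX/.O./X.O]-1
p3 X@[XOX/OO./X..]: (1,2)[XOX/OOX/X..]+1* (2,1)[XOX/OO./XX.]-1 (2,2)[XOX/OO./X.X]-1
p4 O@[XOX/OOX/X..]: (2,1)[XOX/OOX/XO.]-1* (2,2)[XOX/OOX/X.O]-1
p5 X@[XOX/OOX/XO.]: (2,2)[XOX/OOX/XOX]+1*
p6 O@[XOX/OOX/XOX] terminal -1; root [XO./.O./X..] d5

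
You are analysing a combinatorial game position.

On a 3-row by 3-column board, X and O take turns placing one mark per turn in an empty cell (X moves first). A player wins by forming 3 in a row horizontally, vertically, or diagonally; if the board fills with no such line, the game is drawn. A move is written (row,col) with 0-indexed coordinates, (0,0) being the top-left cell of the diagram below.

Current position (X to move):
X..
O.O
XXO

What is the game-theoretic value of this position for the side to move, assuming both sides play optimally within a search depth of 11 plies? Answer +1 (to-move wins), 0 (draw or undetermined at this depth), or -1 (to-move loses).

value(X../O.O/XXO, X) = -1

p1 X@[X../O.O/XXO]: (0,1)[XX./O.O/XXO]-1* (0,2)[X.X/O.O/XXO]-1 (1,1)[X../OXO/XXO]-1
p2 O@[XX./O.O/XXO]: (0,2)[XXO/O.O/XXO]+1* (1,1)[XX./OOO/XXO]+1
p3 X@[XXO/O.O/XXO] terminal -1; root [X../O.O/XXO] d11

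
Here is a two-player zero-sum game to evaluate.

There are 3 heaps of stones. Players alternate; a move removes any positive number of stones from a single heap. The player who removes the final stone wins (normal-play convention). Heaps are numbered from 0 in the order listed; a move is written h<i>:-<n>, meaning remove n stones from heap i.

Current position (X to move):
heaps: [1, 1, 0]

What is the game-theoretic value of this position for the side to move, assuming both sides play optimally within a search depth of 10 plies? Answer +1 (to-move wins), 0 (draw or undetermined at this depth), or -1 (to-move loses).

value((1,1,0), X) = -1

ply 1, X at (1,1,0) | h0:-1=-1→(0,1,0)*; h1:-1=-1→(1,0,0)
ply 2, O at (0,1,0) | h1:-1=+1→(0,0,0)*
ply 3: (0,0,0) is terminal -1 (X); from (1,1,0) depth 10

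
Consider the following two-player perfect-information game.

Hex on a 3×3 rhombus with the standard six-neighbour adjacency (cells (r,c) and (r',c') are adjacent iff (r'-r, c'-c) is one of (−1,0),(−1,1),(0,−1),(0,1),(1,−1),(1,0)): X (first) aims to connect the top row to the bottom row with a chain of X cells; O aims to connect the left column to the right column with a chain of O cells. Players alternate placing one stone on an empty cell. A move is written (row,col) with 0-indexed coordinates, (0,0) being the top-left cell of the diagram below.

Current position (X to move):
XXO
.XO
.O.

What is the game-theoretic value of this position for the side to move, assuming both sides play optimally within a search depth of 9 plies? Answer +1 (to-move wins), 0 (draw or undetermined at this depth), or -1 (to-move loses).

value(XXO/.XO/.O., X) = +1

p1 X@[XXO/.XO/.O.]: (1,0)[XXO/XXO/.O.]-1 (2,0)[XXO/.XO/XO.]+1* (2,2)[XXO/.XO/.OX]-1
p2 O@[XXO/.XO/XO.] terminal -1; root [XXO/.XO/.O.] d9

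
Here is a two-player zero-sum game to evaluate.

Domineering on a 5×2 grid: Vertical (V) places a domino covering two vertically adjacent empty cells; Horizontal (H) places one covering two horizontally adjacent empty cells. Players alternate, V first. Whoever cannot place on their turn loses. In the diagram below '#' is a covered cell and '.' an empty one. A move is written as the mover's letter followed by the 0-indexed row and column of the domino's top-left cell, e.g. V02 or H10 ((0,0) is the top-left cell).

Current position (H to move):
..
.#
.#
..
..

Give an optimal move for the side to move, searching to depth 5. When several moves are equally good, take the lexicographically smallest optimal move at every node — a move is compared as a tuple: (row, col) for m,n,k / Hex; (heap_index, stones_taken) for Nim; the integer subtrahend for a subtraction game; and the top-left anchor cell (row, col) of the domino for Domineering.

p1 H@[../.#/.#/../..]: H00[##/.#/.#/../..]-1 H30[../.#/.#/##/..]+1* H40[../.#/.#/../##]+1
p2 V@[../.#/.#/##/..]: V00[#./##/.#/##/..]-1* V10[../##/##/##/..]-1
p3 H@[#./##/.#/##/..]: H40[#./##/.#/##/##]+1*
p4 V@[#./##/.#/##/##] terminal -1; root [../.#/.#/../..] d5

H's best at [../.#/.#/../..]: H30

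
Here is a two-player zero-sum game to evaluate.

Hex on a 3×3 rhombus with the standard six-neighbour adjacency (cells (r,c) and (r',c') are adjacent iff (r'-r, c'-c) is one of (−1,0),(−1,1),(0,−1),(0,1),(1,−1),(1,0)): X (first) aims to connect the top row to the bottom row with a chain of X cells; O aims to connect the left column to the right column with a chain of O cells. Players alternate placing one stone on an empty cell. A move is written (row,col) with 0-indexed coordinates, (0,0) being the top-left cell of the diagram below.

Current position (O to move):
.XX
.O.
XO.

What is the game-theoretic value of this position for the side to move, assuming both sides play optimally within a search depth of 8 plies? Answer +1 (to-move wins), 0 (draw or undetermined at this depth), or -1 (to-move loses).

[.XX/.O./XO.] O move#1: (0,0):-1/OXX/.O./XO., (1,0):+1/.XX/OO./XO.*, (1,2):-1/.XX/.OO/XO., (2,2):-1/.XX/.O./XOO
[.XX/OO./XO.] X move#2: (0,0):-1/XXX/OO./XO.*, (1,2):-1/.XX/OOX/XO., (2,2):-1/.XX/OO./XOX
[XXX/OO./XO.] O move#3: (1,2):+1/XXX/OOO/XO.*, (2,2):+1/XXX/OO./XOO
[XXX/OOO/XO.] end (terminal -1, X#4); searched .XX/.O./XO. to 8

value(.XX/.O./XO., O) = +1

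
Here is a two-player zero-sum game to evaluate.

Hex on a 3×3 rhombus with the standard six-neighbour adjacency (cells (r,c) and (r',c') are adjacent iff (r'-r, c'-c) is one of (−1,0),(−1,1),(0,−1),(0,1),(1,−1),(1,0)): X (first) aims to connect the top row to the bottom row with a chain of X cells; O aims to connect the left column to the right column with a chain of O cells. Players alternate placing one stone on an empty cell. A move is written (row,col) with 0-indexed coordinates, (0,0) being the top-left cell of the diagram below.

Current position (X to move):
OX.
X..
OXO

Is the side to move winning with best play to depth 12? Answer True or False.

[OX./X../OXO] X move#1: (0,2):+1/OXX/X../OXO*, (1,1):+1/OX./XX./OXO, (1,2):+1/OX./X.X/OXO
[OXX/X../OXO] O move#2: (1,1):-1/OXX/XO./OXO*, (1,2):-1/OXX/X.O/OXO
[OXX/XO./OXO] X move#3: (1,2):+1/OXX/XOX/OXO*
[OXX/XOX/OXO] end (terminal -1, O#4); searched OX./X../OXO to 12

X winning at [OX./X../OXO]: True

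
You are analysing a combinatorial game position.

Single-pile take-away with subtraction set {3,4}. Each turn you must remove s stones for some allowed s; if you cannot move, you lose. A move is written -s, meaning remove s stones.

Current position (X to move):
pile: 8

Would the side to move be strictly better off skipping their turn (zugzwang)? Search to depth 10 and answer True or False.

[8] X move#1: -3:-1/5*, -4:-1/4
[5] O move#2: -3:+1/2*, -4:+1/1
[2] end (terminal -1, X#3); searched 8 to 10
if X skipped the turn, O would face:
~ [8] O move#1: -3:-1/5*, -4:-1/4
~ [5] X move#2: -3:+1/2*, -4:+1/1
~ [2] end (terminal -1, O#3); searched 8 to 10
compare (X): move=-1 vs pass=+1

zugzwang(8, X) = True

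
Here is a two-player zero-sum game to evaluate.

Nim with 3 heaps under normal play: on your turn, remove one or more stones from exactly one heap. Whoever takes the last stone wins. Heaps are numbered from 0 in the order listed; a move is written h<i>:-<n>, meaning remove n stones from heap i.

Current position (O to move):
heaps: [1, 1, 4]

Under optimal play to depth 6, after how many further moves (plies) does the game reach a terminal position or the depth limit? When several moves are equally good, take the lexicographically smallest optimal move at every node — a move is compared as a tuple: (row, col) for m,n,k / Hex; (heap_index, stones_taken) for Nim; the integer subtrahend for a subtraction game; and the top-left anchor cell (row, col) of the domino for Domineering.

p1 O@[(1,1,4)]: h0:-1[(0,1,4)]-1 h1:-1[(1,0,4)]-1 h2:-1[(1,1,3)]-1 h2:-2[(1,1,2)]-1 h2:-3[(1,1,1)]-1 h2:-4[(1,1,0)]+1*
p2 X@[(1,1,0)]: h0:-1[(0,1,0)]-1* h1:-1[(1,0,0)]-1
p3 O@[(0,1,0)]: h1:-1[(0,0,0)]+1*
p4 X@[(0,0,0)] terminal -1; root [(1,1,4)] d6

PV length from [(1,1,4)]: 3 plies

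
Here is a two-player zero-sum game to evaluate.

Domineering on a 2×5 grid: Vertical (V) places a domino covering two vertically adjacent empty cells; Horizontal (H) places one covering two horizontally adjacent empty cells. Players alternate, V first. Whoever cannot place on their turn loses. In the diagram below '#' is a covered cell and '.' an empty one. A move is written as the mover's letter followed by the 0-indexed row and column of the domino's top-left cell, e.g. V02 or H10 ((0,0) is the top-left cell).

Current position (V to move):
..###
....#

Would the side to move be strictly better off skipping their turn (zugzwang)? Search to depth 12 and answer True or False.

zugzwang(..###/....#, V) = False

ply 1, V at ..###/....# | V00=-1→#.###/#...#; V01=+1→.####/.#..#*
ply 2, H at .####/.#..# | H12=-1→.####/.####*
ply 3, V at .####/.#### | V00=+1→#####/#####*
ply 4: #####/##### is terminal -1 (H); from ..###/....# depth 12
pass branch (H moves first from the same position):
  | ply 1, H at ..###/....# | H00=+1→#####/....#*; H10=+1→..###/##..#; H11=-1→..###/.##.#; H12=-1→..###/..###
  | ply 2: #####/....# is terminal -1 (V); from ..###/....# depth 12
V moving scores +1; V passing scores -1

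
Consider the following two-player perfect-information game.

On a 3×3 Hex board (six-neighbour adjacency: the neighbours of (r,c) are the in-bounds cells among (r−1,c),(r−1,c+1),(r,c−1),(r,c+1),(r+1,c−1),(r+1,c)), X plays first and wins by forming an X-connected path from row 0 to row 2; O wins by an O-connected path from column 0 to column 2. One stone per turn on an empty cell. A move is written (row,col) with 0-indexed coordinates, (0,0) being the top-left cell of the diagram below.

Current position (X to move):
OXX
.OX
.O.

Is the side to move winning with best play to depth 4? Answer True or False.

p1 X@[OXX/.OX/.O.]: (1,0)[OXX/XOX/.O.]+1* (2,0)[OXX/.OX/XO.]+1 (2,2)[OXX/.OX/.OX]+1
p2 O@[OXX/XOX/.O.]: (2,0)[OXX/XOX/OO.]-1* (2,2)[OXX/XOX/.OO]-1
p3 X@[OXX/XOX/OO.]: (2,2)[OXX/XOX/OOX]+1*
p4 O@[OXX/XOX/OOX] terminal -1; root [OXX/.OX/.O.] d4

X winning at [OXX/.OX/.O.]: True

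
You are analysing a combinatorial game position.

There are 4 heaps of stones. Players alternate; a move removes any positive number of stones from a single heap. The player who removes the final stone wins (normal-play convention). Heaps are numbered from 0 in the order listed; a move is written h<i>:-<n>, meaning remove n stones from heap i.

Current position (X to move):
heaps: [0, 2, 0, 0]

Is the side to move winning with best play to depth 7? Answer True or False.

X winning at [(0,2,0,0)]: True

[(0,2,0,0)] X move#1: h1:-1:-1/(0,1,0,0), h1:-2:+1/(0,0,0,0)*
[(0,0,0,0)] end (terminal -1, O#2); searched (0,2,0,0) to 7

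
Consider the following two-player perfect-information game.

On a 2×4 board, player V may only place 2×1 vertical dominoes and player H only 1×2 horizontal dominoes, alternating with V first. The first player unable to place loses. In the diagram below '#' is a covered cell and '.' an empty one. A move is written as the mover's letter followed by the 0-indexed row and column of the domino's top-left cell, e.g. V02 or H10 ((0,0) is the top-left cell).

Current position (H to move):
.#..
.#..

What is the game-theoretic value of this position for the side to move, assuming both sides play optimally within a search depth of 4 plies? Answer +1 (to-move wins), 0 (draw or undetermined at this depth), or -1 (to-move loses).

ply 1, H at .#../.#.. | H02=+1→.###/.#..*; H12=+1→.#../.###
ply 2, V at .###/.#.. | V00=-1→####/##..*
ply 3, H at ####/##.. | H12=+1→####/####*
ply 4: ####/#### is terminal -1 (V); from .#../.#.. depth 4

value(.#../.#.., H) = +1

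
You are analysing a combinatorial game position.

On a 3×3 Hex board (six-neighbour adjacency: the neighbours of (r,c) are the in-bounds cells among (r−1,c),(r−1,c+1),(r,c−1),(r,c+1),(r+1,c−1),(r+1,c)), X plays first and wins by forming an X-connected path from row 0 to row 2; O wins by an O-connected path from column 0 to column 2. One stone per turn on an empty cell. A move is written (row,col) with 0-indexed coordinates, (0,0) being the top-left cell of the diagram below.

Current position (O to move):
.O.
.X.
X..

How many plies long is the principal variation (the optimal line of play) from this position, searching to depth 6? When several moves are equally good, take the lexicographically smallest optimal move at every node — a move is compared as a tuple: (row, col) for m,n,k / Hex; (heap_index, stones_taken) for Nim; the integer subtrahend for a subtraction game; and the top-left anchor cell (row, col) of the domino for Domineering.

PV length from [.O./.X./X..]: 3 plies

ply 1, O at .O./.X./X.. | (0,0)=-1→OO./.X./X..; (0,2)=+1→.OO/.X./X..*; (1,0)=-1→.O./OX./X..; (1,2)=-1→.O./.XO/X..; (2,1)=-1→.O./.X./XO.; (2,2)=-1→.O./.X./X.O
ply 2, X at .OO/.X./X.. | (0,0)=-1→XOO/.X./X..*; (1,0)=-1→.OO/XX./X..; (1,2)=-1→.OO/.XX/X..; (2,1)=-1→.OO/.X./XX.; (2,2)=-1→.OO/.X./X.X
ply 3, O at XOO/.X./X.. | (1,0)=+1→XOO/OX./X..*; (1,2)=-1→XOO/.XO/X..; (2,1)=-1→XOO/.X./XO.; (2,2)=-1→XOO/.X./X.O
ply 4: XOO/OX./X.. is terminal -1 (X); from .O./.X./X.. depth 6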